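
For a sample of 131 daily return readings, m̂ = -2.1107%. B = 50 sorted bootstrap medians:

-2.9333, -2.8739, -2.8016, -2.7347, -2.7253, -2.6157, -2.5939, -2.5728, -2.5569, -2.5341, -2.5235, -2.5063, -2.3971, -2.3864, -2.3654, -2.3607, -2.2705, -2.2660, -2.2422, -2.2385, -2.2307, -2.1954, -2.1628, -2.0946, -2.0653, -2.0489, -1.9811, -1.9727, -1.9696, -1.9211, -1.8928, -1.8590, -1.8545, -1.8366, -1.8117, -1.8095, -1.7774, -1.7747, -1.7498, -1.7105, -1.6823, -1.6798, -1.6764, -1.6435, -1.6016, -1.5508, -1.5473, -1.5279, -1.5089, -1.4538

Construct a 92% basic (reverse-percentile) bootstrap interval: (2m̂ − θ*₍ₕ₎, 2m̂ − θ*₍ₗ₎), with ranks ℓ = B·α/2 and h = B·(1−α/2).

Percentile endpoints at ranks 2 and 48: θ*₍2₎ = -2.8739, θ*₍48₎ = -1.5279.
Basic interval reflects these around m̂:
  lower = 2 × -2.1107 − -1.5279 = -2.6935
  upper = 2 × -2.1107 − -2.8739 = -1.3475

(-2.6935, -1.3475)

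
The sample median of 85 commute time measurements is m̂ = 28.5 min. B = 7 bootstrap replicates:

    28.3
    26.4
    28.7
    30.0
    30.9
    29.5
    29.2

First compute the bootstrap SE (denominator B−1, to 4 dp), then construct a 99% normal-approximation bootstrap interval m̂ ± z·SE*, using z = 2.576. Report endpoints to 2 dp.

(24.82, 32.18)

Mean of replicates = 29.0000; sum of squared deviations = 12.2400; SE* = √(12.2400/6) = 1.4283
Margin = 2.576 × 1.4283 = 3.679
Interval: 28.5 ± 3.679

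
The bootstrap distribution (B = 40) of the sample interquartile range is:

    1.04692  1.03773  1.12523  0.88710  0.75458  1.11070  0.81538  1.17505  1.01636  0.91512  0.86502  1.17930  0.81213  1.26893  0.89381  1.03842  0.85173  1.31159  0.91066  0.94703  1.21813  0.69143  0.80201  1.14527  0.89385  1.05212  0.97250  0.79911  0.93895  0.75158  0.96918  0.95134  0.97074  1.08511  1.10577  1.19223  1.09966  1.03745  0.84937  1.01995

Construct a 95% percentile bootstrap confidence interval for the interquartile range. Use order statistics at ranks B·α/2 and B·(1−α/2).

(0.69143, 1.26893)

Sorted replicates: 0.69143, 0.75158, 0.75458, 0.79911, 0.80201, 0.81213, 0.81538, 0.84937, 0.85173, 0.86502, 0.88710, 0.89381, 0.89385, 0.91066, 0.91512, 0.93895, 0.94703, 0.95134, 0.96918, 0.97074, 0.97250, 1.01636, 1.01995, 1.03745, 1.03773, 1.03842, 1.04692, 1.05212, 1.08511, 1.09966, 1.10577, 1.11070, 1.12523, 1.14527, 1.17505, 1.17930, 1.19223, 1.21813, 1.26893, 1.31159
α = 0.05; lower rank = 40 × 0.025 = 1; upper rank = 40 × 0.975 = 39.
The 1st smallest replicate is 0.69143; the 39th is 1.26893.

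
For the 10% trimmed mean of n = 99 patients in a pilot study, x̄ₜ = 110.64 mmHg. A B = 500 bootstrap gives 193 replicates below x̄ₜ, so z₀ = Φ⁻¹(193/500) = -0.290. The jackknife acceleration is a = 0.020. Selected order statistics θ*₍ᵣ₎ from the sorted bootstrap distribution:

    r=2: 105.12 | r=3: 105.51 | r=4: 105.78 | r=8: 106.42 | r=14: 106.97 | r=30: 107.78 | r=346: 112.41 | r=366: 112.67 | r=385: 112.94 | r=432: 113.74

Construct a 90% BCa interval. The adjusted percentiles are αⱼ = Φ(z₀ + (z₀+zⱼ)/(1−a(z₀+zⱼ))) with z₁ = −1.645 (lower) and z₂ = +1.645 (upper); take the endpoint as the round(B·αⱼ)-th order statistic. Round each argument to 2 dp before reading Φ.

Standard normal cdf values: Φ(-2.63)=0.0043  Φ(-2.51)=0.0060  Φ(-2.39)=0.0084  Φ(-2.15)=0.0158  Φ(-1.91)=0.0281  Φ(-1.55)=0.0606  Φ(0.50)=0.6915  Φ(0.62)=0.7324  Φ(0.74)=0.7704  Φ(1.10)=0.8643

Lower: z₀ + z₁ = -0.290 + (-1.645) = -1.935; 1 − a(z₀+z₁) = 1 − (0.020)(-1.935) = 1.0387; argument = -0.290 + (-1.935)/1.0387 = -2.1529 → -2.15.
α₁ = Φ(-2.15) = 0.0158; rank = round(500 × 0.0158) = 8; θ*₍8₎ = 106.42.
Upper: z₀ + z₂ = 1.355; 1 − a(z₀+z₂) = 0.9729; argument = 1.1027 → 1.10; α₂ = 0.8643; rank = 432; θ*₍432₎ = 113.74.

(106.42, 113.74)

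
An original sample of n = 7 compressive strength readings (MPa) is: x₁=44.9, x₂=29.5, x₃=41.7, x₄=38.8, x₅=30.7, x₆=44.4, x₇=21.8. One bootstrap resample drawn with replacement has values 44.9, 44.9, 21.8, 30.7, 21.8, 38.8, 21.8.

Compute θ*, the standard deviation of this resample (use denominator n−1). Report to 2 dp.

θ* = 10.75

Mean = 32.1000; sum of squared deviations = 692.8000
s² = 692.8000 / 6 = 115.4667
s = √115.4667 = 10.75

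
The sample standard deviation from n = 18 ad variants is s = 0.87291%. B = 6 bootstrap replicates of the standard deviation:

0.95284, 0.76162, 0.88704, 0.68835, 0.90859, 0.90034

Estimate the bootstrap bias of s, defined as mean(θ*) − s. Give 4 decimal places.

bias = −0.0231

mean(θ*) = (0.95284 + 0.76162 + 0.88704 + 0.68835 + 0.90859 + 0.90034) / 6 = 0.84980
bias = 0.84980 − 0.87291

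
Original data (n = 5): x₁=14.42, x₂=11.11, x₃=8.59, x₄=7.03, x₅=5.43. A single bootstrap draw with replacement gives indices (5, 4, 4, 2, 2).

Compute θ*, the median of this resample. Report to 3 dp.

θ* = 7.030

Resample values: 5.43, 7.03, 7.03, 11.11, 11.11.
Sorted: 5.43, 7.03, 7.03, 11.11, 11.11
Median = middle value = 7.030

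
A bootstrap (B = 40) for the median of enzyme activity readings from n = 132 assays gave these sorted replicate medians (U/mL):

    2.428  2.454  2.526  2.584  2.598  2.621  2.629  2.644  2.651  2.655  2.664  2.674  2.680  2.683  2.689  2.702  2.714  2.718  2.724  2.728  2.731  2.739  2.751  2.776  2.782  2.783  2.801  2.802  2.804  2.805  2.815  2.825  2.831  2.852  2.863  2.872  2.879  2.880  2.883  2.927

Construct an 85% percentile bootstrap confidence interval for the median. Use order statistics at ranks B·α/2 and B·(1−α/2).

(2.526, 2.879)

α = 0.15; lower rank = 40 × 0.075 = 3; upper rank = 40 × 0.925 = 37.
The 3rd smallest replicate is 2.526; the 37th is 2.879.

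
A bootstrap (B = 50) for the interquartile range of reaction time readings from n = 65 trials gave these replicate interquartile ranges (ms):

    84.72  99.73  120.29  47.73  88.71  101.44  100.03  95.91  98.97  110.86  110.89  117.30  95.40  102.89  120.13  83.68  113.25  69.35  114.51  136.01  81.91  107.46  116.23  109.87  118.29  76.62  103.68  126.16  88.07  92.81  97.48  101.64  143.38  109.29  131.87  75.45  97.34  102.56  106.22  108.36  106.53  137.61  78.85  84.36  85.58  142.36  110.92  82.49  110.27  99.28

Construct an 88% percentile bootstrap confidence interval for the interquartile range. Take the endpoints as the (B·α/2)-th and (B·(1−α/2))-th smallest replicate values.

Sorted replicates: 47.73, 69.35, 75.45, 76.62, 78.85, 81.91, 82.49, 83.68, 84.36, 84.72, 85.58, 88.07, 88.71, 92.81, 95.40, 95.91, 97.34, 97.48, 98.97, 99.28, 99.73, 100.03, 101.44, 101.64, 102.56, 102.89, 103.68, 106.22, 106.53, 107.46, 108.36, 109.29, 109.87, 110.27, 110.86, 110.89, 110.92, 113.25, 114.51, 116.23, 117.30, 118.29, 120.13, 120.29, 126.16, 131.87, 136.01, 137.61, 142.36, 143.38
α = 0.12; lower rank = 50 × 0.060 = 3; upper rank = 50 × 0.940 = 47.
The 3rd smallest replicate is 75.45; the 47th is 136.01.

(75.45, 136.01)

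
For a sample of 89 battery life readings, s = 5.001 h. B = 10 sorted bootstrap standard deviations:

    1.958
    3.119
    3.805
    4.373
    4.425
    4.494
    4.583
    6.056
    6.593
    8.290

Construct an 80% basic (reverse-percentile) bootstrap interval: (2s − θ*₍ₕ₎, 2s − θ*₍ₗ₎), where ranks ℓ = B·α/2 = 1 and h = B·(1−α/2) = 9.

(3.409, 8.044)

Percentile endpoints at ranks 1 and 9: θ*₍1₎ = 1.958, θ*₍9₎ = 6.593.
Basic interval reflects these around s:
  lower = 2 × 5.001 − 6.593 = 3.409
  upper = 2 × 5.001 − 1.958 = 8.044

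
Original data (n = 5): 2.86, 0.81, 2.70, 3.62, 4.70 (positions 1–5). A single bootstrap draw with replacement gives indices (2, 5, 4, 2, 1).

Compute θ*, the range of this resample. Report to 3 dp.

Resample values: 0.81, 4.70, 3.62, 0.81, 2.86.
Range = 4.70 − 0.81 = 3.890

θ* = 3.890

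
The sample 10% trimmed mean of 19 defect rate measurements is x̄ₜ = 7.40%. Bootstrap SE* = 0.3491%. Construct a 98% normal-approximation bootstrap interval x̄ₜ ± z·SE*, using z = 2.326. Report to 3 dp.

Margin = 2.326 × 0.3491 = 0.8120
Interval: 7.40 ± 0.8120

(6.588, 8.212)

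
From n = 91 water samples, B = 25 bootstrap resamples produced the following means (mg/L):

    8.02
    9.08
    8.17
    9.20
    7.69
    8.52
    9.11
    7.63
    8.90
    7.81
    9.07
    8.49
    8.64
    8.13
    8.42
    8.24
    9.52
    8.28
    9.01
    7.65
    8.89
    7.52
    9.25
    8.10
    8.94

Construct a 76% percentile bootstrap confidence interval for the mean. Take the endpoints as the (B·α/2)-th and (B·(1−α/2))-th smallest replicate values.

(7.65, 9.11)

Sorted replicates: 7.52, 7.63, 7.65, 7.69, 7.81, 8.02, 8.10, 8.13, 8.17, 8.24, 8.28, 8.42, 8.49, 8.52, 8.64, 8.89, 8.90, 8.94, 9.01, 9.07, 9.08, 9.11, 9.20, 9.25, 9.52
α = 0.24; lower rank = 25 × 0.120 = 3; upper rank = 25 × 0.880 = 22.
The 3rd smallest replicate is 7.65; the 22nd is 9.11.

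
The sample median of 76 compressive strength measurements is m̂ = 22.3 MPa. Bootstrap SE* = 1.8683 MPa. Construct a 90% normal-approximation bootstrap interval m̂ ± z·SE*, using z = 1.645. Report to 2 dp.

Margin = 1.645 × 1.8683 = 3.073
Interval: 22.3 ± 3.073

(19.23, 25.37)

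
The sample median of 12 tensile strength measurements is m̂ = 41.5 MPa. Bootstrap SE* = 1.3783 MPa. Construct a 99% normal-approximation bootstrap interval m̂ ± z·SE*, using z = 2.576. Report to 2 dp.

Margin = 2.576 × 1.3783 = 3.551
Interval: 41.5 ± 3.551

(37.95, 45.05)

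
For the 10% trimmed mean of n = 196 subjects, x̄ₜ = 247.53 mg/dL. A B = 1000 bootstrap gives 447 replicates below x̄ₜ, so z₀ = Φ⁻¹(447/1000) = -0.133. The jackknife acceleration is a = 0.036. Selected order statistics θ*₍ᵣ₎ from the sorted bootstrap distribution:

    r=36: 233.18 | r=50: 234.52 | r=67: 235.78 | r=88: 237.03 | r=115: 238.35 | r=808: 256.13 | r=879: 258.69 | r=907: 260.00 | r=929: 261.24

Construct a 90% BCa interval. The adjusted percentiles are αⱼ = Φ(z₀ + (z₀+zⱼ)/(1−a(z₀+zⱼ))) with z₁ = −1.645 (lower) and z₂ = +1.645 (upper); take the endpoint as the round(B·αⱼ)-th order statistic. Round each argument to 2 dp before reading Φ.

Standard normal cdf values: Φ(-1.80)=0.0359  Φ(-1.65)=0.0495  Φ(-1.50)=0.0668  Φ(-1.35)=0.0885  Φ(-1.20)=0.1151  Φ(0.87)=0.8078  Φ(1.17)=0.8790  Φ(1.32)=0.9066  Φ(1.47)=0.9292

Lower: z₀ + z₁ = -0.133 + (-1.645) = -1.778; 1 − a(z₀+z₁) = 1 − (0.036)(-1.778) = 1.0640; argument = -0.133 + (-1.778)/1.0640 = -1.8040 → -1.80.
α₁ = Φ(-1.80) = 0.0359; rank = round(1000 × 0.0359) = 36; θ*₍36₎ = 233.18.
Upper: z₀ + z₂ = 1.512; 1 − a(z₀+z₂) = 0.9456; argument = 1.4660 → 1.47; α₂ = 0.9292; rank = 929; θ*₍929₎ = 261.24.

(233.18, 261.24)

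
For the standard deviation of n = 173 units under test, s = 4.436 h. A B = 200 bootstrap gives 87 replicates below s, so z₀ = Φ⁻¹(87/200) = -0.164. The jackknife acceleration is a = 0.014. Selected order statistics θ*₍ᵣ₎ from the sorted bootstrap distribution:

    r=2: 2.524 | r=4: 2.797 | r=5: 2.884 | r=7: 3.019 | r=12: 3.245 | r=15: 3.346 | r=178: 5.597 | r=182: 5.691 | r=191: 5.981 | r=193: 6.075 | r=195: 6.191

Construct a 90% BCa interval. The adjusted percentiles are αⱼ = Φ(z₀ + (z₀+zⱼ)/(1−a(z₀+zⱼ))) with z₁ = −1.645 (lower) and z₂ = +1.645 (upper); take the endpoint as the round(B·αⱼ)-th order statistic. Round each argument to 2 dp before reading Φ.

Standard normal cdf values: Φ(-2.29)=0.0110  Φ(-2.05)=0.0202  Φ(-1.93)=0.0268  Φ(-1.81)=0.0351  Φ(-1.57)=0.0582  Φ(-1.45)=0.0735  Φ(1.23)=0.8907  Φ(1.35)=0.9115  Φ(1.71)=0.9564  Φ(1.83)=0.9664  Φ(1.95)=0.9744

(2.884, 5.691)

Lower: z₀ + z₁ = -0.164 + (-1.645) = -1.809; 1 − a(z₀+z₁) = 1 − (0.014)(-1.809) = 1.0253; argument = -0.164 + (-1.809)/1.0253 = -1.9283 → -1.93.
α₁ = Φ(-1.93) = 0.0268; rank = round(200 × 0.0268) = 5; θ*₍5₎ = 2.884.
Upper: z₀ + z₂ = 1.481; 1 − a(z₀+z₂) = 0.9793; argument = 1.3484 → 1.35; α₂ = 0.9115; rank = 182; θ*₍182₎ = 5.691.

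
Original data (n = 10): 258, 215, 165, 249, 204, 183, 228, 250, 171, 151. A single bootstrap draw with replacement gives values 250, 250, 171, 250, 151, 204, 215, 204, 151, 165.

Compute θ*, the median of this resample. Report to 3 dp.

θ* = 204.000

Sorted: 151, 151, 165, 171, 204, 204, 215, 250, 250, 250
Median = average of the two middle values = 204.000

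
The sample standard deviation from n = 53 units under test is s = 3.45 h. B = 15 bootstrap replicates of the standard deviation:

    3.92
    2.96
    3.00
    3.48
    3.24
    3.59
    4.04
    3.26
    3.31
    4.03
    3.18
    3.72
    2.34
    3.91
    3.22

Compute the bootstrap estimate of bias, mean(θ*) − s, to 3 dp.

bias = −0.037

mean(θ*) = (3.92 + 2.96 + 3.00 + 3.48 + 3.24 + 3.59 + 4.04 + 3.26 + 3.31 + 4.03 + 3.18 + 3.72 + 2.34 + 3.91 + 3.22) / 15 = 3.4133
bias = 3.4133 − 3.45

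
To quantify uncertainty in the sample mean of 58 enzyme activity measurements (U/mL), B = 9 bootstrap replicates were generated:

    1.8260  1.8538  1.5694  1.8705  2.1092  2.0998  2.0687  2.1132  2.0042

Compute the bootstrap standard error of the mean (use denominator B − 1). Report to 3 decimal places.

SE* = 0.183

Bootstrap SE is the standard deviation of the 9 replicate means.
Mean of replicates: (1.8260 + 1.8538 + 1.5694 + 1.8705 + 2.1092 + 2.0998 + 2.0687 + 2.1132 + 2.0042) / 9 = 17.51480 / 9 = 1.94609
Sum of squared deviations: (−0.12009)² + (−0.09229)² + (−0.37669)² + (−0.07559)² + (+0.16311)² + (+0.15371)² + (+0.12261)² + (+0.16711)² + (+0.05811)² = 0.26712
Variance = 0.26712 / 8 = 0.03339
SE* = √0.03339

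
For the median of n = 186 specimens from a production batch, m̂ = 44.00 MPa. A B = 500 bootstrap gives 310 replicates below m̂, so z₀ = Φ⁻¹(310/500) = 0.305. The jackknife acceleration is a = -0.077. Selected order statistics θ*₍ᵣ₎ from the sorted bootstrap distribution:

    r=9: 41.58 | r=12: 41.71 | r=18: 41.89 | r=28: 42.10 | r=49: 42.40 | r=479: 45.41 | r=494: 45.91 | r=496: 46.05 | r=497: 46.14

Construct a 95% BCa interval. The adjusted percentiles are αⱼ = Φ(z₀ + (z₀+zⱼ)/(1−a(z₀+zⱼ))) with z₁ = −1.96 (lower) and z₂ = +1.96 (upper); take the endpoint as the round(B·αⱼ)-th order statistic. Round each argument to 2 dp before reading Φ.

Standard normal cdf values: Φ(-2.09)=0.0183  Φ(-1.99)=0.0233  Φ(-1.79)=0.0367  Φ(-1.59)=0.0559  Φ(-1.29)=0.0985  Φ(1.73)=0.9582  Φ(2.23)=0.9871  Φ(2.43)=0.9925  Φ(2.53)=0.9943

(42.10, 45.91)

Lower: z₀ + z₁ = 0.305 + (-1.960) = -1.655; 1 − a(z₀+z₁) = 1 − (-0.077)(-1.655) = 0.8726; argument = 0.305 + (-1.655)/0.8726 = -1.5917 → -1.59.
α₁ = Φ(-1.59) = 0.0559; rank = round(500 × 0.0559) = 28; θ*₍28₎ = 42.10.
Upper: z₀ + z₂ = 2.265; 1 − a(z₀+z₂) = 1.1744; argument = 2.2336 → 2.23; α₂ = 0.9871; rank = 494; θ*₍494₎ = 45.91.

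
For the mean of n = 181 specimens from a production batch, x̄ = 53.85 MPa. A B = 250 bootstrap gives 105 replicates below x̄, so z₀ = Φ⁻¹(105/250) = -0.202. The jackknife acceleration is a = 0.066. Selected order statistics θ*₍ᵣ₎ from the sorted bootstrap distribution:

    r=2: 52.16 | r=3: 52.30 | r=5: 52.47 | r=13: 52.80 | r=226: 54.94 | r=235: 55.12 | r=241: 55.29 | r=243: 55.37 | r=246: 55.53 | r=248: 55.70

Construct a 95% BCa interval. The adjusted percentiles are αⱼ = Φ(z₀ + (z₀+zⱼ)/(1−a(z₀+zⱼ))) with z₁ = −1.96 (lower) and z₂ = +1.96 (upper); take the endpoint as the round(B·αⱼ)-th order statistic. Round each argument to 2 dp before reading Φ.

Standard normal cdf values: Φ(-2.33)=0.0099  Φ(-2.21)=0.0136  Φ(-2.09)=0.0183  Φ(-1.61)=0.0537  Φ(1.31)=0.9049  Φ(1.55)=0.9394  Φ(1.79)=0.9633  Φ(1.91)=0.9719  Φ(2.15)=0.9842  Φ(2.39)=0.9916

(52.47, 55.29)

Lower: z₀ + z₁ = -0.202 + (-1.960) = -2.162; 1 − a(z₀+z₁) = 1 − (0.066)(-2.162) = 1.1427; argument = -0.202 + (-2.162)/1.1427 = -2.0940 → -2.09.
α₁ = Φ(-2.09) = 0.0183; rank = round(250 × 0.0183) = 5; θ*₍5₎ = 52.47.
Upper: z₀ + z₂ = 1.758; 1 − a(z₀+z₂) = 0.8840; argument = 1.7868 → 1.79; α₂ = 0.9633; rank = 241; θ*₍241₎ = 55.29.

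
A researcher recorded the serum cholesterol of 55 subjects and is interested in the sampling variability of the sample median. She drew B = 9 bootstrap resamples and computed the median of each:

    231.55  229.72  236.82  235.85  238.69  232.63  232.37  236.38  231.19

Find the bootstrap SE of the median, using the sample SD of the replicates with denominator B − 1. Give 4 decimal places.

SE* = 3.0764

Bootstrap SE is the standard deviation of the 9 replicate medians.
Mean of replicates: (231.55 + 229.72 + 236.82 + 235.85 + 238.69 + 232.63 + 232.37 + 236.38 + 231.19) / 9 = 2105.20000 / 9 = 233.91111
Sum of squared deviations: (−2.36111)² + (−4.19111)² + (+2.90889)² + (+1.93889)² + (+4.77889)² + (−1.28111)² + (−1.54111)² + (+2.46889)² + (−2.72111)² = 75.71509
Variance = 75.71509 / 8 = 9.46439
SE* = √9.46439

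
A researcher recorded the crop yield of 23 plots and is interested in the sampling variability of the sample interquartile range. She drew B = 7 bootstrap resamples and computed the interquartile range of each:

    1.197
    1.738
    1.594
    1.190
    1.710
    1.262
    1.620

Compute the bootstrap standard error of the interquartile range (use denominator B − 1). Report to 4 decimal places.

Bootstrap SE is the standard deviation of the 7 replicate interquartile ranges.
Mean of replicates: (1.197 + 1.738 + 1.594 + 1.190 + 1.710 + 1.262 + 1.620) / 7 = 10.31100 / 7 = 1.47300
Sum of squared deviations: (−0.27600)² + (+0.26500)² + (+0.12100)² + (−0.28300)² + (+0.23700)² + (−0.21100)² + (+0.14700)² = 0.36343
Variance = 0.36343 / 6 = 0.06057
SE* = √0.06057

SE* = 0.2461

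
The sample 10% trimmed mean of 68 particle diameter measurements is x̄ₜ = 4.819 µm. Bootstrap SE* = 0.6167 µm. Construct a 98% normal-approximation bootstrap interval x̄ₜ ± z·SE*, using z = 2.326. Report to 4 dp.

Margin = 2.326 × 0.6167 = 1.43444
Interval: 4.819 ± 1.43444

(3.3846, 6.2534)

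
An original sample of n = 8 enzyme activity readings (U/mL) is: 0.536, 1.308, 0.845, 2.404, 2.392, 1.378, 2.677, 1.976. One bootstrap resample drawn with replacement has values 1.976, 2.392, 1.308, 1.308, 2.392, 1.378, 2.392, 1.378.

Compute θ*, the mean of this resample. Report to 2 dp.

Mean = (1.976 + 2.392 + 1.308 + 1.308 + 2.392 + 1.378 + 2.392 + 1.378) / 8 = 14.5240 / 8 = 1.82

θ* = 1.82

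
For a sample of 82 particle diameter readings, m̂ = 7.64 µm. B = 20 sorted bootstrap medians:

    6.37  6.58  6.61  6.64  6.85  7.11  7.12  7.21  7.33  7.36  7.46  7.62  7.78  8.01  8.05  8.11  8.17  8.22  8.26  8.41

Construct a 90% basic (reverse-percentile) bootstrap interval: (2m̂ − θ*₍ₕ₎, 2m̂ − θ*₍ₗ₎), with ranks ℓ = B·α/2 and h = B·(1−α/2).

Percentile endpoints at ranks 1 and 19: θ*₍1₎ = 6.37, θ*₍19₎ = 8.26.
Basic interval reflects these around m̂:
  lower = 2 × 7.64 − 8.26 = 7.02
  upper = 2 × 7.64 − 6.37 = 8.91

(7.02, 8.91)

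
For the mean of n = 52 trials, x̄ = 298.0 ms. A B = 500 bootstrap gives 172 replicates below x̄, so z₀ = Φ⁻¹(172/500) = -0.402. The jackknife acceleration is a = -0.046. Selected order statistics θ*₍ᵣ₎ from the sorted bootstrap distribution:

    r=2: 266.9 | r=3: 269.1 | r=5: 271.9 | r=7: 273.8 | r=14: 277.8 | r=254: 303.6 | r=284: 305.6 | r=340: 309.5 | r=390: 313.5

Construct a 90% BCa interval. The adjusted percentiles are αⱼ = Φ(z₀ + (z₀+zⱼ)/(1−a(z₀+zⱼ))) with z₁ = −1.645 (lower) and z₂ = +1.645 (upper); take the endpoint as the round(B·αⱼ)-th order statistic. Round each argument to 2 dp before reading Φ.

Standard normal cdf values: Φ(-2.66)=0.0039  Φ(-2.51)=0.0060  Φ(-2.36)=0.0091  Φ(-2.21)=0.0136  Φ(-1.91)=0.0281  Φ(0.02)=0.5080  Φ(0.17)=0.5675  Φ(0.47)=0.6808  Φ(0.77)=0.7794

(266.9, 313.5)

Lower: z₀ + z₁ = -0.402 + (-1.645) = -2.047; 1 − a(z₀+z₁) = 1 − (-0.046)(-2.047) = 0.9058; argument = -0.402 + (-2.047)/0.9058 = -2.6618 → -2.66.
α₁ = Φ(-2.66) = 0.0039; rank = round(500 × 0.0039) = 2; θ*₍2₎ = 266.9.
Upper: z₀ + z₂ = 1.243; 1 − a(z₀+z₂) = 1.0572; argument = 0.7738 → 0.77; α₂ = 0.7794; rank = 390; θ*₍390₎ = 313.5.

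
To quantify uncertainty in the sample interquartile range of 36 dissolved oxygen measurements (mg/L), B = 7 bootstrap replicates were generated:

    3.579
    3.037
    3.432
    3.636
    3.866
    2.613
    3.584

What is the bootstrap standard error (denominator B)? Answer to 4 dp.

SE* = 0.3947

Bootstrap SE is the standard deviation of the 7 replicate interquartile ranges.
Mean of replicates: (3.579 + 3.037 + 3.432 + 3.636 + 3.866 + 2.613 + 3.584) / 7 = 23.74700 / 7 = 3.39243
Sum of squared deviations: (+0.18657)² + (−0.35543)² + (+0.03957)² + (+0.24357)² + (+0.47357)² + (−0.77943)² + (+0.19157)² = 1.09051
Variance = 1.09051 / 7 = 0.15579
SE* = √0.15579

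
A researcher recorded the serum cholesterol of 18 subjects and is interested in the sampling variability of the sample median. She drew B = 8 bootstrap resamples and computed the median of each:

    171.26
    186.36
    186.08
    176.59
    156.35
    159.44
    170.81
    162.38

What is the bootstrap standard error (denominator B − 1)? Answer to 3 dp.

SE* = 11.446

Bootstrap SE is the standard deviation of the 8 replicate medians.
Mean of replicates: (171.26 + 186.36 + 186.08 + 176.59 + 156.35 + 159.44 + 170.81 + 162.38) / 8 = 1369.2700 / 8 = 171.1587
Sum of squared deviations: (+0.1012)² + (+15.2013)² + (+14.9213)² + (+5.4313)² + (−14.8088)² + (−11.7188)² + (−0.3487)² + (−8.7788)² = 917.0467
Variance = 917.0467 / 7 = 131.0067
SE* = √131.0067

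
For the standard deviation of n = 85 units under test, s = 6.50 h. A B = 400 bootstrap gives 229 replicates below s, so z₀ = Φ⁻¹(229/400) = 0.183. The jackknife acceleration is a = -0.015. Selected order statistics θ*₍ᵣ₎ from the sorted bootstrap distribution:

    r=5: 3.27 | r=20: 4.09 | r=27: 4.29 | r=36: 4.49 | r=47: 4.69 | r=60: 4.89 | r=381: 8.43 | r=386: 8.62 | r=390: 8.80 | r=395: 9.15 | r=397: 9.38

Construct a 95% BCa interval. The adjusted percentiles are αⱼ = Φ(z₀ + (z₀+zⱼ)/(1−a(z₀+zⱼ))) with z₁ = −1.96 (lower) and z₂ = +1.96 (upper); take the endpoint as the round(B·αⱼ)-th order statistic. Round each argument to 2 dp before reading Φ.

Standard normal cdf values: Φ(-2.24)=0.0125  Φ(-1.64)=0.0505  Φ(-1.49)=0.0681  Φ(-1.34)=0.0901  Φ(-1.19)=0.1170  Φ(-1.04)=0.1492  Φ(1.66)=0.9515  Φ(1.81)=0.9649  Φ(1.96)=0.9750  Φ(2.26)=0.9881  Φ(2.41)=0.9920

Lower: z₀ + z₁ = 0.183 + (-1.960) = -1.777; 1 − a(z₀+z₁) = 1 − (-0.015)(-1.777) = 0.9733; argument = 0.183 + (-1.777)/0.9733 = -1.6427 → -1.64.
α₁ = Φ(-1.64) = 0.0505; rank = round(400 × 0.0505) = 20; θ*₍20₎ = 4.09.
Upper: z₀ + z₂ = 2.143; 1 − a(z₀+z₂) = 1.0321; argument = 2.2593 → 2.26; α₂ = 0.9881; rank = 395; θ*₍395₎ = 9.15.

(4.09, 9.15)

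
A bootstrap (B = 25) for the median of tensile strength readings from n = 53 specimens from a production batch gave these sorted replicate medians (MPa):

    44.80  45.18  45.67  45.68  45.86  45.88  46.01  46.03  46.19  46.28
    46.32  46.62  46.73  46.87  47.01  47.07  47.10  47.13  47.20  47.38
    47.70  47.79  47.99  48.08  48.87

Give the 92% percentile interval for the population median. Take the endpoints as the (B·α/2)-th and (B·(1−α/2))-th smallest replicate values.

α = 0.08; lower rank = 25 × 0.040 = 1; upper rank = 25 × 0.960 = 24.
The 1st smallest replicate is 44.80; the 24th is 48.08.

(44.80, 48.08)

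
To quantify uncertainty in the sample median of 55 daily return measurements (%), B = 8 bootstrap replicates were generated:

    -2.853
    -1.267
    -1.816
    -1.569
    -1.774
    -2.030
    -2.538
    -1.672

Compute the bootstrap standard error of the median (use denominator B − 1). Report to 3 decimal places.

SE* = 0.522

Bootstrap SE is the standard deviation of the 8 replicate medians.
Mean of replicates: ((-2.853) + (-1.267) + (-1.816) + (-1.569) + (-1.774) + (-2.030) + (-2.538) + (-1.672)) / 8 = -15.5190 / 8 = -1.9399
Sum of squared deviations: (−0.9131)² + (+0.6729)² + (+0.1239)² + (+0.3709)² + (+0.1659)² + (−0.0901)² + (−0.5981)² + (+0.2679)² = 1.9046
Variance = 1.9046 / 7 = 0.2721
SE* = √0.2721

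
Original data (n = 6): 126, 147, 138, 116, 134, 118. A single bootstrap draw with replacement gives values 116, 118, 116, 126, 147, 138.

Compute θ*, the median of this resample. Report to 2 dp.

θ* = 122.00

Sorted: 116, 116, 118, 126, 138, 147
Median = average of the two middle values = 122.00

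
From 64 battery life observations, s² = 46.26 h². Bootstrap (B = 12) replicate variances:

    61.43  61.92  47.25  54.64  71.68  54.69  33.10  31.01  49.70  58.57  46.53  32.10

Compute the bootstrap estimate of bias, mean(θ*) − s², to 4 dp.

bias = +3.9583

mean(θ*) = (61.43 + 61.92 + 47.25 + 54.64 + 71.68 + 54.69 + 33.10 + 31.01 + 49.70 + 58.57 + 46.53 + 32.10) / 12 = 50.21833
bias = 50.21833 − 46.26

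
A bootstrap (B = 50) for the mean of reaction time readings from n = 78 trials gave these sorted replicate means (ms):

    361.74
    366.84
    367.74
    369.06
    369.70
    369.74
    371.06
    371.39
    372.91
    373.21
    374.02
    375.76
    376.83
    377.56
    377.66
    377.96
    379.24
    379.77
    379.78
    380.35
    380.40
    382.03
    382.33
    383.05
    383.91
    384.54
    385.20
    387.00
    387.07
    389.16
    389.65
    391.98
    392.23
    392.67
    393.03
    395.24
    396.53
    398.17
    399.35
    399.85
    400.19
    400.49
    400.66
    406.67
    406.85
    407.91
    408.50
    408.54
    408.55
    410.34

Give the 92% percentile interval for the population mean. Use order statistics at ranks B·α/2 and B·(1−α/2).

α = 0.08; lower rank = 50 × 0.040 = 2; upper rank = 50 × 0.960 = 48.
The 2nd smallest replicate is 366.84; the 48th is 408.54.

(366.84, 408.54)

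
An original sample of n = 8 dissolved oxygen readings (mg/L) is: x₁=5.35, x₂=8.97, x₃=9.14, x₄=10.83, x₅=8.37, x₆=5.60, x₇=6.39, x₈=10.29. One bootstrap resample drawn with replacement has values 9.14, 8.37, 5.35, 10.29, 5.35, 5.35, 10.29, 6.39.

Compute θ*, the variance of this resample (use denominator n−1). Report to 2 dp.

θ* = 4.87

Mean = 7.5662; sum of squared deviations = 34.0792
s² = 34.0792 / 7 = 4.8685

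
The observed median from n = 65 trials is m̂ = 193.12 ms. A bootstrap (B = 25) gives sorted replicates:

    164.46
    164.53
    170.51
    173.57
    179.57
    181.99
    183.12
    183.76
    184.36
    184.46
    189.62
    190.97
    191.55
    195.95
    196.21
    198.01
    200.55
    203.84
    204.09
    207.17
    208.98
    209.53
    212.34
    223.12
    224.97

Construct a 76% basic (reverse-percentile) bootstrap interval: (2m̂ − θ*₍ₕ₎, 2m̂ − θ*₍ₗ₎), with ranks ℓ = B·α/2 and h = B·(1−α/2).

(176.71, 215.73)

Percentile endpoints at ranks 3 and 22: θ*₍3₎ = 170.51, θ*₍22₎ = 209.53.
Basic interval reflects these around m̂:
  lower = 2 × 193.12 − 209.53 = 176.71
  upper = 2 × 193.12 − 170.51 = 215.73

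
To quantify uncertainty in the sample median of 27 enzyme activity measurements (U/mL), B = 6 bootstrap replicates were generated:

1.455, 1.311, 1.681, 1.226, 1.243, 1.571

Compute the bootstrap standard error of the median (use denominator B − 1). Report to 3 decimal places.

SE* = 0.186

Bootstrap SE is the standard deviation of the 6 replicate medians.
Mean of replicates: (1.455 + 1.311 + 1.681 + 1.226 + 1.243 + 1.571) / 6 = 8.4870 / 6 = 1.4145
Sum of squared deviations: (+0.0405)² + (−0.1035)² + (+0.2665)² + (−0.1885)² + (−0.1715)² + (+0.1565)² = 0.1728
Variance = 0.1728 / 5 = 0.0346
SE* = √0.0346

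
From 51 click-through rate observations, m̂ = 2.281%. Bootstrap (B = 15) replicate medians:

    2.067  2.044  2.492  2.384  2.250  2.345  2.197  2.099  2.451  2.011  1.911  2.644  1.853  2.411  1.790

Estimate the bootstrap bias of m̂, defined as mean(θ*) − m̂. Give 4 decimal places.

mean(θ*) = (2.067 + 2.044 + 2.492 + 2.384 + 2.250 + 2.345 + 2.197 + 2.099 + 2.451 + 2.011 + 1.911 + 2.644 + 1.853 + 2.411 + 1.790) / 15 = 2.19660
bias = 2.19660 − 2.281

bias = −0.0844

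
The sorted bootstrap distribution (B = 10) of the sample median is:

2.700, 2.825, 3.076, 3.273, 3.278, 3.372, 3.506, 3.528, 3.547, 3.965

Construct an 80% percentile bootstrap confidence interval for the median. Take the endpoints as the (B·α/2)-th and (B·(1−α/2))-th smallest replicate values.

α = 0.20; lower rank = 10 × 0.100 = 1; upper rank = 10 × 0.900 = 9.
The 1st smallest replicate is 2.700; the 9th is 3.547.

(2.700, 3.547)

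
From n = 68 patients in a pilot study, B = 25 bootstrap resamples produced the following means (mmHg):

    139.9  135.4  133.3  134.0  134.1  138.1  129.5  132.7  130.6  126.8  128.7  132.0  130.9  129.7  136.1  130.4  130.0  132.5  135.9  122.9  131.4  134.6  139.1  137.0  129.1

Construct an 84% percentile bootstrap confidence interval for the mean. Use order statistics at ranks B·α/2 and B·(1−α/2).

Sorted replicates: 122.9, 126.8, 128.7, 129.1, 129.5, 129.7, 130.0, 130.4, 130.6, 130.9, 131.4, 132.0, 132.5, 132.7, 133.3, 134.0, 134.1, 134.6, 135.4, 135.9, 136.1, 137.0, 138.1, 139.1, 139.9
α = 0.16; lower rank = 25 × 0.080 = 2; upper rank = 25 × 0.920 = 23.
The 2nd smallest replicate is 126.8; the 23rd is 138.1.

(126.8, 138.1)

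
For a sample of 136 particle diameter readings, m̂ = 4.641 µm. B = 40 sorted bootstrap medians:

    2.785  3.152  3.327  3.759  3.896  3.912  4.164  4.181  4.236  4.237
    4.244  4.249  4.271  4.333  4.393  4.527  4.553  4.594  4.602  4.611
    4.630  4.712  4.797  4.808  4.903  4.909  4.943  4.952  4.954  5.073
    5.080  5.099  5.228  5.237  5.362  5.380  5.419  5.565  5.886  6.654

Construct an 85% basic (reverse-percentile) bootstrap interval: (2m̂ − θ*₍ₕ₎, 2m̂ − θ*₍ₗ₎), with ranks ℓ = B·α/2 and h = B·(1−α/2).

Percentile endpoints at ranks 3 and 37: θ*₍3₎ = 3.327, θ*₍37₎ = 5.419.
Basic interval reflects these around m̂:
  lower = 2 × 4.641 − 5.419 = 3.863
  upper = 2 × 4.641 − 3.327 = 5.955

(3.863, 5.955)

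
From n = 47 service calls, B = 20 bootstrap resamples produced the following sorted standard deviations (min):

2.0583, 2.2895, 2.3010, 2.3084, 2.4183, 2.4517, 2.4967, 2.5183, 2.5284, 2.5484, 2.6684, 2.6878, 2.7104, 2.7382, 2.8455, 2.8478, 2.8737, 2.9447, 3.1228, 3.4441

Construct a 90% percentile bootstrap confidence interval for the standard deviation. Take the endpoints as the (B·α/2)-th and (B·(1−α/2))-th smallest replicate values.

(2.0583, 3.1228)

α = 0.10; lower rank = 20 × 0.050 = 1; upper rank = 20 × 0.950 = 19.
The 1st smallest replicate is 2.0583; the 19th is 3.1228.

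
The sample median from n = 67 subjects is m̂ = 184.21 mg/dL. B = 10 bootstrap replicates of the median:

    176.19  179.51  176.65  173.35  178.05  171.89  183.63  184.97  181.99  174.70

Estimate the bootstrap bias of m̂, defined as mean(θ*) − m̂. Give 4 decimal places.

mean(θ*) = (176.19 + 179.51 + 176.65 + 173.35 + 178.05 + 171.89 + 183.63 + 184.97 + 181.99 + 174.70) / 10 = 178.09300
bias = 178.09300 − 184.21

bias = −6.1170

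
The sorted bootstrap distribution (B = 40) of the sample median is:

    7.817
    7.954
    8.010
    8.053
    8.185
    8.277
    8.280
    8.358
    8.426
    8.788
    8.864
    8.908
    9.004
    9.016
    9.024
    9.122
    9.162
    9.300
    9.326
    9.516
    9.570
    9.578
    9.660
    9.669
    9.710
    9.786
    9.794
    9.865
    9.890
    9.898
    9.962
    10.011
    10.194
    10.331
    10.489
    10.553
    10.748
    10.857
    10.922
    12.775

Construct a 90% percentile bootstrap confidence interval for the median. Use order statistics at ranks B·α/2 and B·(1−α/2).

(7.954, 10.857)

α = 0.10; lower rank = 40 × 0.050 = 2; upper rank = 40 × 0.950 = 38.
The 2nd smallest replicate is 7.954; the 38th is 10.857.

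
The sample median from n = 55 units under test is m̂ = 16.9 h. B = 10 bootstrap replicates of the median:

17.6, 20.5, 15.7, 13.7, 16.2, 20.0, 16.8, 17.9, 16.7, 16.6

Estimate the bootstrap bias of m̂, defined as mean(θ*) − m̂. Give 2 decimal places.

bias = +0.27

mean(θ*) = (17.6 + 20.5 + 15.7 + 13.7 + 16.2 + 20.0 + 16.8 + 17.9 + 16.7 + 16.6) / 10 = 17.170
bias = 17.170 − 16.9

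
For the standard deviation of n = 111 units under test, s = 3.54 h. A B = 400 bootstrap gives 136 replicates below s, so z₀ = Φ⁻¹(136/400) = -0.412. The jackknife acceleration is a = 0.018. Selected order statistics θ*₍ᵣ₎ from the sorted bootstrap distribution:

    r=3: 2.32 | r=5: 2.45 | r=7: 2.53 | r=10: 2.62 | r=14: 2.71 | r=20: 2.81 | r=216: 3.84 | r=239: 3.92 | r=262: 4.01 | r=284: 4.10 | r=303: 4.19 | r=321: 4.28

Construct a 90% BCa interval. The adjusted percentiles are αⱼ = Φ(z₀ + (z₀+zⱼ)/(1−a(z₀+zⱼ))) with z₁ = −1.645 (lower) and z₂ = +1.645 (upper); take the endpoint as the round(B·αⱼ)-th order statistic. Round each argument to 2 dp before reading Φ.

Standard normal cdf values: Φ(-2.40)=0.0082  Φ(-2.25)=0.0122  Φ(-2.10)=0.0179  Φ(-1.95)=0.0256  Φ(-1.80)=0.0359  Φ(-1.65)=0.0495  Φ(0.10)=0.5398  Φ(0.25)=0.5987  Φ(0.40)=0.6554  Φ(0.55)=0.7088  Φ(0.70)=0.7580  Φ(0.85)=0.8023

(2.32, 4.28)

Lower: z₀ + z₁ = -0.412 + (-1.645) = -2.057; 1 − a(z₀+z₁) = 1 − (0.018)(-2.057) = 1.0370; argument = -0.412 + (-2.057)/1.0370 = -2.3956 → -2.40.
α₁ = Φ(-2.40) = 0.0082; rank = round(400 × 0.0082) = 3; θ*₍3₎ = 2.32.
Upper: z₀ + z₂ = 1.233; 1 − a(z₀+z₂) = 0.9778; argument = 0.8490 → 0.85; α₂ = 0.8023; rank = 321; θ*₍321₎ = 4.28.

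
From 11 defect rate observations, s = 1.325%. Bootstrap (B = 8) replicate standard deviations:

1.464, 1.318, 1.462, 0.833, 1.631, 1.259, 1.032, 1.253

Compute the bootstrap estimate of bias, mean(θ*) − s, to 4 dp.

mean(θ*) = (1.464 + 1.318 + 1.462 + 0.833 + 1.631 + 1.259 + 1.032 + 1.253) / 8 = 1.28150
bias = 1.28150 − 1.325

bias = −0.0435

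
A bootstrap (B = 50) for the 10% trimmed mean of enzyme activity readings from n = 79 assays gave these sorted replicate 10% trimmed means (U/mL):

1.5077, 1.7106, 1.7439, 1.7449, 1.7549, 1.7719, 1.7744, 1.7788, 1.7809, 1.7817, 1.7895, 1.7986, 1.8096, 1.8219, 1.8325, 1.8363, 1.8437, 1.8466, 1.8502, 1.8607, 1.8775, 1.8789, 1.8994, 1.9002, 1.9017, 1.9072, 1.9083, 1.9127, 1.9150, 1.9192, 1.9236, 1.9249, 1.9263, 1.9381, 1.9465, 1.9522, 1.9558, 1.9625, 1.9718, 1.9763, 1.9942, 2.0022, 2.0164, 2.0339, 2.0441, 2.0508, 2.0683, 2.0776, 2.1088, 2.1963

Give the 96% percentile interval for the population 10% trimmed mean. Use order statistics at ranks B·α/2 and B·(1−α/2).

α = 0.04; lower rank = 50 × 0.020 = 1; upper rank = 50 × 0.980 = 49.
The 1st smallest replicate is 1.5077; the 49th is 2.1088.

(1.5077, 2.1088)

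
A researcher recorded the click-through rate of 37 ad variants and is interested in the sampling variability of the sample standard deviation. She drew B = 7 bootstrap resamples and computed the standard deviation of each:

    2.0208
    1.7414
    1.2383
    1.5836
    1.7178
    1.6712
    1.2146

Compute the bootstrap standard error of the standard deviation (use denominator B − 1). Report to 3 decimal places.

Bootstrap SE is the standard deviation of the 7 replicate standard deviations.
Mean of replicates: (2.0208 + 1.7414 + 1.2383 + 1.5836 + 1.7178 + 1.6712 + 1.2146) / 7 = 11.18770 / 7 = 1.59824
Sum of squared deviations: (+0.42256)² + (+0.14316)² + (−0.35994)² + (−0.01464)² + (+0.11956)² + (+0.07296)² + (−0.38364)² = 0.49562
Variance = 0.49562 / 6 = 0.08260
SE* = √0.08260

SE* = 0.287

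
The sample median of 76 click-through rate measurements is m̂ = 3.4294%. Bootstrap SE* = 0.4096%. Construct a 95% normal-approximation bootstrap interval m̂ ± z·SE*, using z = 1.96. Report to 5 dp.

(2.62658, 4.23222)

Margin = 1.96 × 0.4096 = 0.802816
Interval: 3.4294 ± 0.802816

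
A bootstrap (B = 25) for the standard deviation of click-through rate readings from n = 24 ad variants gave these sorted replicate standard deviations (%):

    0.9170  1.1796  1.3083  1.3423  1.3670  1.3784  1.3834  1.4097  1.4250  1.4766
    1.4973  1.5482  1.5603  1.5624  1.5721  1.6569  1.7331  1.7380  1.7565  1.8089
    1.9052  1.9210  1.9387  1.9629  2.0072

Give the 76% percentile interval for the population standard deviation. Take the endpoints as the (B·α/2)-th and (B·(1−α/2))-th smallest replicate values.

(1.3083, 1.9210)

α = 0.24; lower rank = 25 × 0.120 = 3; upper rank = 25 × 0.880 = 22.
The 3rd smallest replicate is 1.3083; the 22nd is 1.9210.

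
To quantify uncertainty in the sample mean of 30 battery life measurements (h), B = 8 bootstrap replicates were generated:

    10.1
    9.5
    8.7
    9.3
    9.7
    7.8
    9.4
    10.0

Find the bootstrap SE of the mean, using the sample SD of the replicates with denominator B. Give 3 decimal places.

SE* = 0.703

Bootstrap SE is the standard deviation of the 8 replicate means.
Mean of replicates: (10.1 + 9.5 + 8.7 + 9.3 + 9.7 + 7.8 + 9.4 + 10.0) / 8 = 74.5000 / 8 = 9.3125
Sum of squared deviations: (+0.7875)² + (+0.1875)² + (−0.6125)² + (−0.0125)² + (+0.3875)² + (−1.5125)² + (+0.0875)² + (+0.6875)² = 3.9487
Variance = 3.9487 / 8 = 0.4936
SE* = √0.4936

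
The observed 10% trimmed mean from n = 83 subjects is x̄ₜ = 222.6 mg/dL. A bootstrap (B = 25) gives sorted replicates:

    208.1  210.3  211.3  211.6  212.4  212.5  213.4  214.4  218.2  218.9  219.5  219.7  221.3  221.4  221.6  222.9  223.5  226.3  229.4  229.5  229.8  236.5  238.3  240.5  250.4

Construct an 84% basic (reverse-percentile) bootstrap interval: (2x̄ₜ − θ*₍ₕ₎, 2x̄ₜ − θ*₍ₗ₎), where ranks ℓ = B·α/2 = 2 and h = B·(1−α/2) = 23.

Percentile endpoints at ranks 2 and 23: θ*₍2₎ = 210.3, θ*₍23₎ = 238.3.
Basic interval reflects these around x̄ₜ:
  lower = 2 × 222.6 − 238.3 = 206.9
  upper = 2 × 222.6 − 210.3 = 234.9

(206.9, 234.9)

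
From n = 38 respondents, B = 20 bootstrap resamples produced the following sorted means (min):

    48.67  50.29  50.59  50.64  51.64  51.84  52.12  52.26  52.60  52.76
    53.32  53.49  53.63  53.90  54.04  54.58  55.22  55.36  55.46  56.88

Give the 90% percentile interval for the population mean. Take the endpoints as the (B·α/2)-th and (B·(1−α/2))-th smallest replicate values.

α = 0.10; lower rank = 20 × 0.050 = 1; upper rank = 20 × 0.950 = 19.
The 1st smallest replicate is 48.67; the 19th is 55.46.

(48.67, 55.46)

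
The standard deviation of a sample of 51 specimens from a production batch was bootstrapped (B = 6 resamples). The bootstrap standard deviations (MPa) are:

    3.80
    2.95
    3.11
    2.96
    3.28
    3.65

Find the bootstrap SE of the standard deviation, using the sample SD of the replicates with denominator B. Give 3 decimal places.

Bootstrap SE is the standard deviation of the 6 replicate standard deviations.
Mean of replicates: (3.80 + 2.95 + 3.11 + 2.96 + 3.28 + 3.65) / 6 = 19.7500 / 6 = 3.2917
Sum of squared deviations: (+0.5083)² + (−0.3417)² + (−0.1817)² + (−0.3317)² + (−0.0117)² + (+0.3583)² = 0.6467
Variance = 0.6467 / 6 = 0.1078
SE* = √0.1078

SE* = 0.328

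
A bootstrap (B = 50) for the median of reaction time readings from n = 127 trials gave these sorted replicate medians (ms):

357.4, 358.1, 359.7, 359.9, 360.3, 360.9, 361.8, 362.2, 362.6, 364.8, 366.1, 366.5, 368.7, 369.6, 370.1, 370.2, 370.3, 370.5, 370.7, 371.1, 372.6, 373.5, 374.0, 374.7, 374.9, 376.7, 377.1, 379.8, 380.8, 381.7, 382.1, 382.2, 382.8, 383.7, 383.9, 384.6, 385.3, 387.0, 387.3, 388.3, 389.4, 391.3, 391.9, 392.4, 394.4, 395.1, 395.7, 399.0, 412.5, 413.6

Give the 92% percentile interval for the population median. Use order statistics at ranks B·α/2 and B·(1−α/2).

(358.1, 399.0)

α = 0.08; lower rank = 50 × 0.040 = 2; upper rank = 50 × 0.960 = 48.
The 2nd smallest replicate is 358.1; the 48th is 399.0.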